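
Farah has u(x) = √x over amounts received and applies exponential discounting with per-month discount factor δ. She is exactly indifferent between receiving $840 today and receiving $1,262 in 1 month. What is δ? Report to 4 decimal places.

The payoff in 1 month is discounted by δ, so u(840) = δ·u(1262) and δ = u(840)/u(1262).
With u(x) = √x: δ = √840/√1262 = √(840/1262) = 0.81585.

δ ≈ 0.8158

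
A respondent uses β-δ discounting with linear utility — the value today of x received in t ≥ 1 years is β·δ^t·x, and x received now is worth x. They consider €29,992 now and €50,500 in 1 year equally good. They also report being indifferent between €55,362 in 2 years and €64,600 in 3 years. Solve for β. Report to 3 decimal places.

The second indifference involves only future payoffs, so β cancels: β·δ^2·55362 = β·δ^3·64600, giving δ = 55362/64600 = 0.85700.
Now use the now-vs-future pair: 29992 = β·δ·50500 gives β = 29992/(0.85700·50500) ≈ 0.693.

β ≈ 0.693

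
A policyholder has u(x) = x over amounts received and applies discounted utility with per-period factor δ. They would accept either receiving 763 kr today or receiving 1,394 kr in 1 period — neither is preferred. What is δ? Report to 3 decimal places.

Indifference means u(763) = δ · u(1394), so δ = u(763)/u(1394).
With u(x) = x: δ = 763/1394 = 0.54735.

δ ≈ 0.547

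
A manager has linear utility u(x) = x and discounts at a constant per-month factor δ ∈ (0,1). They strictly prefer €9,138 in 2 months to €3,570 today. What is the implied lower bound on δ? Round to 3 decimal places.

δ > 0.625

The preference means 3570 < δ^2·9138.
Hence δ^2 > 3570/9138 = 0.39068, and x ↦ x^(1/2) is increasing on (0,∞).
δ > (3570/9138)^(1/2) ≈ 0.625.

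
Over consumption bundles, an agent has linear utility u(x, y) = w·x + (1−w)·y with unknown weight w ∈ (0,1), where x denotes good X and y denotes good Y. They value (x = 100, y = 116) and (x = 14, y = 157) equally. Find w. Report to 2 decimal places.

w = 0.32

Equating utilities: w·100 + (1−w)·116 = w·14 + (1−w)·157.
w·(100−14) = (1−w)·(157−116), i.e. w·86 = (1−w)·41.
So w/(1−w) = 41/86 = 0.4767, giving w = 41/(86+41) = 0.32.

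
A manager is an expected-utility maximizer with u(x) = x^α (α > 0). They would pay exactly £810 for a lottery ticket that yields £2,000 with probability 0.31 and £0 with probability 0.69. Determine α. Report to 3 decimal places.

α ≈ 1.296

EU(lottery) = 0.31·2000^α + 0.69·0 = 0.31·2000^α.
Setting u(810) equal to that: 810^α = 0.31·2000^α ⇒ (810/2000)^α = 0.31.
Taking logs: α·ln(810/2000) = ln(0.31), so α = -1.171183 / -0.903868 ≈ 1.296.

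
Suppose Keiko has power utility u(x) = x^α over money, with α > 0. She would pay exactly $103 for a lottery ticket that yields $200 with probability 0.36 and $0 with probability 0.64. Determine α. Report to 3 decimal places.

EU(lottery) = 0.36·200^α + 0.64·0 = 0.36·200^α.
Equating: 103^α = 0.36·200^α, i.e. 0.5150^α = 0.36.
α = ln(0.36) / ln(103/200) = -1.021651/-0.663588 ≈ 1.540.

α ≈ 1.540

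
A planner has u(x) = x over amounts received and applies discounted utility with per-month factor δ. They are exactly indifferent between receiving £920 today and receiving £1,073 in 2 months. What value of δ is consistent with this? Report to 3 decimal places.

The payoff in 2 months is discounted by δ^2, so u(920) = δ^2·u(1073) and δ^2 = u(920)/u(1073).
With u(x) = x: δ^2 = 920/1073 = 0.85741.
So δ = 0.85741^(1/2) ≈ 0.926.

δ ≈ 0.926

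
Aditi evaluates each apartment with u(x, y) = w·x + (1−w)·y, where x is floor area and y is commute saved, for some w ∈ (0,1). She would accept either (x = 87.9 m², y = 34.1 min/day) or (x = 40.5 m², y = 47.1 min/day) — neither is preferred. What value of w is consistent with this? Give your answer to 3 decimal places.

u(87.9,34.1) = u(40.5,47.1) means w·87.9 + (1−w)·34.1 = w·40.5 + (1−w)·47.1.
Collecting terms: w·47.4 = (1−w)·13.
Hence w = 13/(47.4+13) = 13/60.4 = 0.215.

w = 0.215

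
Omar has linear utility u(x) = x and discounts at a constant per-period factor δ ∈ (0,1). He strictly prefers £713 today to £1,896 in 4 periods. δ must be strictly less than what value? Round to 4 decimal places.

δ < 0.7831

Under u(x) = x this choice says 713 > δ^4·1896.
Hence δ^4 < 713/1896 = 0.37605, and x ↦ x^(1/4) is increasing on (0,∞).
δ < (713/1896)^(1/4) ≈ 0.7831.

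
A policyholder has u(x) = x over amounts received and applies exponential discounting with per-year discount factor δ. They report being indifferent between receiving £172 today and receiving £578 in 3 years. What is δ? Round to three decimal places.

δ ≈ 0.668

Indifference means u(172) = δ^3 · u(578), so δ^3 = u(172)/u(578).
With u(x) = x: δ^3 = 172/578 = 0.29758.
So δ = 0.29758^(1/3) ≈ 0.668.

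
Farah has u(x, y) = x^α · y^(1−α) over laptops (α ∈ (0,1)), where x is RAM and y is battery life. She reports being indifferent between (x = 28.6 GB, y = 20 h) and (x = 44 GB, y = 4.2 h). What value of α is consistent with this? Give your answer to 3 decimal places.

The Cobb–Douglas utilities coincide, so 28.6^α·20^(1−α) = 44^α·4.2^(1−α).
(28.6/44)^α = (4.2/20)^(1−α); take logs: α·ln(28.6/44) = (1−α)·ln(4.2/20), i.e. α·-0.430783 = (1−α)·-1.560648.
With A = -0.430783 and B = -1.560648: α·A = (1−α)·B, so α = B/(A+B) = -1.560648/-1.991431 ≈ 0.784.

α ≈ 0.784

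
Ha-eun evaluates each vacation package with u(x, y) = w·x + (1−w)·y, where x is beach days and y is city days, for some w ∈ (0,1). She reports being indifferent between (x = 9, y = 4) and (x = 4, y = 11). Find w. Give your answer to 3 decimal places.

w = 0.583

Indifference: w·9 + (1−w)·4 = w·4 + (1−w)·11.
Collecting terms: w·5 = (1−w)·7.
Hence w = 7/(5+7) = 7/12 = 0.583.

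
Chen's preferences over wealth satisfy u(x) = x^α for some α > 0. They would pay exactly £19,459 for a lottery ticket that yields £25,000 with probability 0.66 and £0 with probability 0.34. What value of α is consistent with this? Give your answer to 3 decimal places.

α ≈ 1.658

The lottery's expected utility is 0.66·u(25000) + 0.34·u(0) = 0.66·25000^α (since u(0) = 0 for α > 0).
Equating: 19459^α = 0.66·25000^α, i.e. 0.7784^α = 0.66.
α = ln(0.66) / ln(19459/25000) = -0.415515/-0.250566 ≈ 1.658.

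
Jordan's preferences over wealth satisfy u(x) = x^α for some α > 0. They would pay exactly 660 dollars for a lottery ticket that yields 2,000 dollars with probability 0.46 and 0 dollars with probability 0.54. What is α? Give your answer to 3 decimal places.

The lottery's expected utility is 0.46·u(2000) + 0.54·u(0) = 0.46·2000^α (since u(0) = 0 for α > 0).
Equating: 660^α = 0.46·2000^α, i.e. 0.3300^α = 0.46.
Taking logs: α·ln(660/2000) = ln(0.46), so α = -0.776529 / -1.108663 ≈ 0.700.

α ≈ 0.700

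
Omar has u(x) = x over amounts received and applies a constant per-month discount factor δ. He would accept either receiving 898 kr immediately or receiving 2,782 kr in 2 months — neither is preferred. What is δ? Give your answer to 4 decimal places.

Indifference means u(898) = δ^2 · u(2782), so δ^2 = u(898)/u(2782).
With u(x) = x: δ^2 = 898/2782 = 0.32279.
So δ = 0.32279^(1/2) ≈ 0.5681.

δ ≈ 0.5681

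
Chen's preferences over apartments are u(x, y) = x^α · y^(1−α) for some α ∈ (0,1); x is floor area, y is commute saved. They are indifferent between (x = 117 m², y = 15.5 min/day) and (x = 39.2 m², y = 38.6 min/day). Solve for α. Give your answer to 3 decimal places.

α ≈ 0.455

Indifference: 117^α · 15.5^(1−α) = 39.2^α · 38.6^(1−α).
Rearrange to (117/39.2)^α = (38.6/15.5)^(1−α) and take logs: α·1.093497 = (1−α)·0.912412.
With A = 1.093497 and B = 0.912412: α·A = (1−α)·B, so α = B/(A+B) = 0.912412/2.005909 ≈ 0.455.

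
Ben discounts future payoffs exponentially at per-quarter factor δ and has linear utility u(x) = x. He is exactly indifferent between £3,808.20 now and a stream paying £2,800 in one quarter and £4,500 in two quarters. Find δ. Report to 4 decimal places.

δ ≈ 0.6600

Equating present values: 3808.20 = 2800δ + 4500δ².
Rearranged: 4500δ² + 2800δ − 3808.20 = 0.
The positive root is δ = [−2800 + √(2800² + 4·4500·3808.20)] / (2·4500) = (−2800 + 8740.000)/9000 ≈ 0.6600.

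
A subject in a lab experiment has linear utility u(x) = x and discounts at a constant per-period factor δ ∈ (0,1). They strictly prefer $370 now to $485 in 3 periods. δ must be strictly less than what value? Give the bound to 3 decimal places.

δ < 0.914

Comparing present values: 370 > δ^3·485.
Hence δ^3 < 370/485 = 0.76289, and x ↦ x^(1/3) is increasing on (0,∞).
δ < (370/485)^(1/3) ≈ 0.914.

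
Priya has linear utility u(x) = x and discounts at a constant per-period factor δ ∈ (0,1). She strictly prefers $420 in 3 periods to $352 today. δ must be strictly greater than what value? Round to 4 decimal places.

Under u(x) = x this choice says 352 < δ^3·420.
So δ^3 > 352/420 = 0.83810; taking the cube root of both positive sides preserves the inequality.
δ > (352/420)^(1/3) ≈ 0.9428.

δ > 0.9428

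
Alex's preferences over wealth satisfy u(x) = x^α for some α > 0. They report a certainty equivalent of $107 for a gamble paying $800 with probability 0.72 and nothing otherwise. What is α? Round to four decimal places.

Since u(0) = 0, the lottery's EU is 0.72·800^α.
Indifference: 107^α = 0.72·800^α, so (107/800)^α = 0.72.
α = ln(0.72) / ln(107/800) = -0.3285041/-2.0117829 ≈ 0.1633.

α ≈ 0.1633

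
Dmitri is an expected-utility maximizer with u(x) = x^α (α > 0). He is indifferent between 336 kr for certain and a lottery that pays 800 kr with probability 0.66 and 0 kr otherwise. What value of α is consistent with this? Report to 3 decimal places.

The lottery's expected utility is 0.66·u(800) + 0.34·u(0) = 0.66·800^α (since u(0) = 0 for α > 0).
Indifference: 336^α = 0.66·800^α, so (336/800)^α = 0.66.
α = ln(0.66) / ln(336/800) = -0.415515/-0.867501 ≈ 0.479.

α ≈ 0.479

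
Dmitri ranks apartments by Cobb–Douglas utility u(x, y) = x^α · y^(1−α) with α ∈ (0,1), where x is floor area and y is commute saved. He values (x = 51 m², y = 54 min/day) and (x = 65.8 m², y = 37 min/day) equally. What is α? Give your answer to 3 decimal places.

Indifference: 51^α · 54^(1−α) = 65.8^α · 37^(1−α).
Rearrange to (51/65.8)^α = (37/54)^(1−α) and take logs: α·-0.254794 = (1−α)·-0.378066.
With A = -0.254794 and B = -0.378066: α·A = (1−α)·B, so α = B/(A+B) = -0.378066/-0.632860 ≈ 0.597.

α ≈ 0.597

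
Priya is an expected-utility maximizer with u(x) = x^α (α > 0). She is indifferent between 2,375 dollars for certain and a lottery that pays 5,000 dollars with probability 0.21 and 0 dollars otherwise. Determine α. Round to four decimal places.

α ≈ 2.0964

The lottery's expected utility is 0.21·u(5000) + 0.79·u(0) = 0.21·5000^α (since u(0) = 0 for α > 0).
Equating: 2375^α = 0.21·5000^α, i.e. 0.4750^α = 0.21.
Taking logs: α·ln(2375/5000) = ln(0.21), so α = -1.5606477 / -0.7444405 ≈ 2.0964.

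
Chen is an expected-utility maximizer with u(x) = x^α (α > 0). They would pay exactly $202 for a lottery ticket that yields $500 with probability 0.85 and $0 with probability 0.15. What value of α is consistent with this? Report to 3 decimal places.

EU(lottery) = 0.85·500^α + 0.15·0 = 0.85·500^α.
Setting u(202) equal to that: 202^α = 0.85·500^α ⇒ (202/500)^α = 0.85.
Taking logs: α·ln(202/500) = ln(0.85), so α = -0.162519 / -0.906340 ≈ 0.179.

α ≈ 0.179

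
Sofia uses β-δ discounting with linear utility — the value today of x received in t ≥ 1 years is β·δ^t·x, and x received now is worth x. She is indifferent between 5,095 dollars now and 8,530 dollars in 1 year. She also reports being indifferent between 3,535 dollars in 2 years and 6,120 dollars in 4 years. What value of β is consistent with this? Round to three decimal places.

β ≈ 0.786

The second indifference involves only future payoffs, so β cancels: β·δ^2·3535 = β·δ^4·6120, giving δ^2 = 3535/6120 = 0.57761, so δ = 0.76001.
The first indifference: 5095 = β·δ·8530, so β = 5095/(δ·8530) = 5095/(0.76001·8530) ≈ 0.786.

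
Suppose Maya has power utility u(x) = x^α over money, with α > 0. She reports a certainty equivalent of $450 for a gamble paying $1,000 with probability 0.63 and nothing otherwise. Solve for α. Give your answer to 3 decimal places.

α ≈ 0.579

EU(lottery) = 0.63·1000^α + 0.37·0 = 0.63·1000^α.
Indifference: 450^α = 0.63·1000^α, so (450/1000)^α = 0.63.
α = ln(0.63) / ln(450/1000) = -0.462035/-0.798508 ≈ 0.579.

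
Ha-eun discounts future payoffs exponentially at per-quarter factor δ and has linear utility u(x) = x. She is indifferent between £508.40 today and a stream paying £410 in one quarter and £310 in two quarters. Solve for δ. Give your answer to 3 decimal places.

Equating present values: 508.40 = 410δ + 310δ².
That is, 310δ² + 410δ − 508.40 = 0, a quadratic in δ.
The positive root is δ = [−410 + √(410² + 4·310·508.40)] / (2·310) = (−410 + 893.597)/620 ≈ 0.780.

δ ≈ 0.780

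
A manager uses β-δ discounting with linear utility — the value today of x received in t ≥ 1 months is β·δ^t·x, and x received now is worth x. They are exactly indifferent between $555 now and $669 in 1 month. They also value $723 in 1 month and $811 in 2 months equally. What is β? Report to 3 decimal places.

The second indifference involves only future payoffs, so β cancels: β·δ^1·723 = β·δ^2·811, giving δ = 723/811 = 0.89149.
The first indifference: 555 = β·δ·669, so β = 555/(δ·669) = 555/(0.89149·669) ≈ 0.931.

β ≈ 0.931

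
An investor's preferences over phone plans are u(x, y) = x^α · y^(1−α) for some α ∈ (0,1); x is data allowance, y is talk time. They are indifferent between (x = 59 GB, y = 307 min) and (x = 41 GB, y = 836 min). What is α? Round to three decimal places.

Set the two utilities equal: 59^α·307^(1−α) = 41^α·836^(1−α).
Taking logs: α·ln 59 + (1−α)·ln 307 = α·ln 41 + (1−α)·ln 836, i.e. α·0.363965 = (1−α)·1.001781.
With A = 0.363965 and B = 1.001781: α·A = (1−α)·B, so α = B/(A+B) = 1.001781/1.365746 ≈ 0.734.

α ≈ 0.734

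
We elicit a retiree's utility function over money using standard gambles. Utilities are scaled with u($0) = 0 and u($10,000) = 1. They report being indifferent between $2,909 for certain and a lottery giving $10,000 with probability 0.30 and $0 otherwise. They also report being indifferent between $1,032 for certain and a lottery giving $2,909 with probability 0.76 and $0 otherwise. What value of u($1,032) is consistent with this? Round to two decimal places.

First, u($2,909) = 0.30·u($10,000) + 0.70·u($0) = 0.30.
Chaining: u($1,032) = 0.76·0.30 + 0.24·0.00 = 0.2280.

0.23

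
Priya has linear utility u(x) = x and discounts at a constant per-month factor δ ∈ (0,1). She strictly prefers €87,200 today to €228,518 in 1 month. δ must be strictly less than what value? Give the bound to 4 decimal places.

Under u(x) = x this choice says 87200 > δ·228518.
Dividing through by 228518 gives δ < 0.38159.

δ < 0.3816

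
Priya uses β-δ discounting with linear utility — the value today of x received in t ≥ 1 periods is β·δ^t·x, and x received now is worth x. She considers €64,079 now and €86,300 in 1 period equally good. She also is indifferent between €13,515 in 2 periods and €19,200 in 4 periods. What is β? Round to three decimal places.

β ≈ 0.885

The second indifference involves only future payoffs, so β cancels: β·δ^2·13515 = β·δ^4·19200, giving δ^2 = 13515/19200 = 0.70391, so δ = 0.83899.
The first indifference: 64079 = β·δ·86300, so β = 64079/(δ·86300) = 64079/(0.83899·86300) ≈ 0.885.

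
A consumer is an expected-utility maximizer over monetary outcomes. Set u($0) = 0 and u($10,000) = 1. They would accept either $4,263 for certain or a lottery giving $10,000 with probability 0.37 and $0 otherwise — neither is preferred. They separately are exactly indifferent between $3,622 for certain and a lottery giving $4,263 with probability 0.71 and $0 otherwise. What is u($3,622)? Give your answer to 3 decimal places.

0.263

First, u($4,263) = 0.37·u($10,000) + 0.63·u($0) = 0.37.
Then u($3,622) = 0.71·u($4,263) + 0.29·u($0) = 0.71·0.37 + 0.29·0.00 = 0.2627.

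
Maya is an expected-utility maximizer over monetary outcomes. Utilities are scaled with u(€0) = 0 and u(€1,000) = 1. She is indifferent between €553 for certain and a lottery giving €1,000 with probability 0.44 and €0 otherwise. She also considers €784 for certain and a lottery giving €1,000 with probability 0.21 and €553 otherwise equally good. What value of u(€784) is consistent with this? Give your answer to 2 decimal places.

0.56

From the first indifference, u(€553) = 0.44·u(€1,000) + 0.56·u(€0) = 0.44·1 + 0.56·0 = 0.44.
Chaining: u(€784) = 0.21·1.00 + 0.79·0.44 = 0.5576.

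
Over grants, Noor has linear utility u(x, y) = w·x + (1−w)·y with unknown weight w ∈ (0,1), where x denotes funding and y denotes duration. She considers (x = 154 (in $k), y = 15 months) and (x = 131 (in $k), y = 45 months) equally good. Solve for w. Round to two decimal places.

u(154,15) = u(131,45) means w·154 + (1−w)·15 = w·131 + (1−w)·45.
Collecting terms: w·23 = (1−w)·30.
The marginal rate of substitution is 30/23, so w = 30/(23+30) = 0.57.

w = 0.57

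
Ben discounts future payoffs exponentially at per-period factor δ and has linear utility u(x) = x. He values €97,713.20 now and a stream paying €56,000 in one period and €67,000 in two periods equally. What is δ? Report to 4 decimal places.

δ ≈ 0.8600

Equating present values: 97713.20 = 56000δ + 67000δ².
Rearranged: 67000δ² + 56000δ − 97713.20 = 0.
By the quadratic formula (taking the positive root), δ = (−56000 + √29323137600.00) / 134000 ≈ 0.8600.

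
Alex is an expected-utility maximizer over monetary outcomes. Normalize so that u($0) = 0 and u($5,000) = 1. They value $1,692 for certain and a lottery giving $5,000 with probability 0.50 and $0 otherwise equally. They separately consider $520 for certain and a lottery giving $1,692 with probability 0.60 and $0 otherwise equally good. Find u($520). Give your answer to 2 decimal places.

First, u($1,692) = 0.50·u($5,000) + 0.50·u($0) = 0.50.
Chaining: u($520) = 0.60·0.50 + 0.40·0.00 = 0.3000.

0.30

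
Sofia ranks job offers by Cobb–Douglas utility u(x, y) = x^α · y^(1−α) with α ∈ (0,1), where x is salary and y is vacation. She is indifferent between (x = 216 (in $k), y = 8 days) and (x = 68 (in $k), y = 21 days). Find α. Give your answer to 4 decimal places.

Indifference: 216^α · 8^(1−α) = 68^α · 21^(1−α).
(216/68)^α = (21/8)^(1−α); take logs: α·ln(216/68) = (1−α)·ln(21/8), i.e. α·1.1557707 = (1−α)·0.9650809.
Thus α·(2.1208516) = 0.9650809, so α = 0.9650809/2.1208516 ≈ 0.4550.

α ≈ 0.4550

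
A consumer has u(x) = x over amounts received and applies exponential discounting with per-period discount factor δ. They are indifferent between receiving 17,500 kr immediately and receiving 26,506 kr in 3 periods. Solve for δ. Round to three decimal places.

δ ≈ 0.871

The payoff in 3 periods is discounted by δ^3, so u(17500) = δ^3·u(26506) and δ^3 = u(17500)/u(26506).
With u(x) = x: δ^3 = 17500/26506 = 0.66023.
So δ = 0.66023^(1/3) ≈ 0.871.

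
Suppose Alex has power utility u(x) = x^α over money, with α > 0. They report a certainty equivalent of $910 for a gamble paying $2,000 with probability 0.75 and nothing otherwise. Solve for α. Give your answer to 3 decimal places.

α ≈ 0.365

EU(lottery) = 0.75·2000^α + 0.25·0 = 0.75·2000^α.
Indifference: 910^α = 0.75·2000^α, so (910/2000)^α = 0.75.
Take logs: α = ln 0.75 / ln(910/2000) ≈ 0.36533.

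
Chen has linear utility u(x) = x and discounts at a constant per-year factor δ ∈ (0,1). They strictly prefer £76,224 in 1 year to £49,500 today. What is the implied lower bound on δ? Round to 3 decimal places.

δ > 0.649

Under u(x) = x this choice says 49500 < δ·76224.
So δ > 49500/76224 = 0.64940.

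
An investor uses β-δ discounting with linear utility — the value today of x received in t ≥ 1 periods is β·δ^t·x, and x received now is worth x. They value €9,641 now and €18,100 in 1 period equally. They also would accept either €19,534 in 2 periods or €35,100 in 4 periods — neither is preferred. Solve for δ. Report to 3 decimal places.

δ ≈ 0.746

From the later pair, β·δ^2·19534 = β·δ^4·35100; dividing through, δ^2 = 19534/35100 = 0.55652, so δ = 0.74601.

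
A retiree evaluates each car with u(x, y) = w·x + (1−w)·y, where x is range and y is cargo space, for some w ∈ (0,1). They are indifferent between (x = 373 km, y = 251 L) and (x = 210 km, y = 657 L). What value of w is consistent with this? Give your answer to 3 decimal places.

w = 0.714

Indifference: w·373 + (1−w)·251 = w·210 + (1−w)·657.
Rearranging, 163·w − 406·(1−w) = 0.
Hence w = 406/(163+406) = 406/569 = 0.714.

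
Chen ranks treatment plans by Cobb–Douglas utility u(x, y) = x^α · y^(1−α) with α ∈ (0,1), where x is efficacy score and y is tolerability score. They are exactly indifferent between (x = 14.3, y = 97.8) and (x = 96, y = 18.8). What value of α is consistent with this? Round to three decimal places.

α ≈ 0.464

The Cobb–Douglas utilities coincide, so 14.3^α·97.8^(1−α) = 96^α·18.8^(1−α).
Taking logs: α·ln 14.3 + (1−α)·ln 97.8 = α·ln 96 + (1−α)·ln 18.8, i.e. α·-1.904089 = (1−α)·-1.649068.
So α/(1−α) = (-1.649068)/(-1.904089) = 0.866067, and α = 0.866067/1.866067 ≈ 0.464.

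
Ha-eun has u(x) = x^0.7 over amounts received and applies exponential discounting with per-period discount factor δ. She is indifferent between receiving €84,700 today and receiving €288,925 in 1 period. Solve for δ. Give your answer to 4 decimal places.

δ ≈ 0.4236

Indifference means u(84700) = δ · u(288925), so δ = u(84700)/u(288925).
With u(x) = x^0.7: δ = 84700^0.7/288925^0.7 = (84700/288925)^0.7 = 0.42361.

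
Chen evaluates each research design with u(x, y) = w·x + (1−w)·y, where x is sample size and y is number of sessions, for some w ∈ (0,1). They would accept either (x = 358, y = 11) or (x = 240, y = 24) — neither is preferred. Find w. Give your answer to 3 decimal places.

Equating utilities: w·358 + (1−w)·11 = w·240 + (1−w)·24.
w·(358−240) = (1−w)·(24−11), i.e. w·118 = (1−w)·13.
The marginal rate of substitution is 13/118, so w = 13/(118+13) = 0.099.

w = 0.099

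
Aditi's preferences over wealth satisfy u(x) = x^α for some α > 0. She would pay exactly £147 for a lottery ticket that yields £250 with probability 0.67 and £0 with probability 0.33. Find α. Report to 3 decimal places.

α ≈ 0.754

Since u(0) = 0, the lottery's EU is 0.67·250^α.
Equating: 147^α = 0.67·250^α, i.e. 0.5880^α = 0.67.
Taking logs: α·ln(147/250) = ln(0.67), so α = -0.400478 / -0.531028 ≈ 0.754.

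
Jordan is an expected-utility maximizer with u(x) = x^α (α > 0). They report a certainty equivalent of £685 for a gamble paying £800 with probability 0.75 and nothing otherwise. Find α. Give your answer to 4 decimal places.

Since u(0) = 0, the lottery's EU is 0.75·800^α.
Equating: 685^α = 0.75·800^α, i.e. 0.8562^α = 0.75.
Take logs: α = ln 0.75 / ln(685/800) ≈ 1.853707.

α ≈ 1.8537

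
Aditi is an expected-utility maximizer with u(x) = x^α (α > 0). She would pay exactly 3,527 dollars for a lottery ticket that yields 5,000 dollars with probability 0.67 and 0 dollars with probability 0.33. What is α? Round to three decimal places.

Since u(0) = 0, the lottery's EU is 0.67·5000^α.
Indifference: 3527^α = 0.67·5000^α, so (3527/5000)^α = 0.67.
α = ln(0.67) / ln(3527/5000) = -0.400478/-0.348990 ≈ 1.148.

α ≈ 1.148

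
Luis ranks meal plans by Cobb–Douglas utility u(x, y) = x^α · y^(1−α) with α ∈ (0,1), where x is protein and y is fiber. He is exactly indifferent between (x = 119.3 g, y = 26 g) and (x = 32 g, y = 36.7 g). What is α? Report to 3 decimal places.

α ≈ 0.208

Set the two utilities equal: 119.3^α·26^(1−α) = 32^α·36.7^(1−α).
Rearrange to (119.3/32)^α = (36.7/26)^(1−α) and take logs: α·1.315905 = (1−α)·0.344680.
With A = 1.315905 and B = 0.344680: α·A = (1−α)·B, so α = B/(A+B) = 0.344680/1.660585 ≈ 0.208.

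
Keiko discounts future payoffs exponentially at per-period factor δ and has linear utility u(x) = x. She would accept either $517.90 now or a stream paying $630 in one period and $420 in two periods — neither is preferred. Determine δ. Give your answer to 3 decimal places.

The stream is worth 630δ + 420δ² today, so 630δ + 420δ² = 517.90.
So 420δ² + 630δ − 517.90 = 0.
δ = (−630 + √(630² + 4·420·517.90)) / (2·420) = (−630 + √1266972.00) / 840 ≈ 0.590.

δ ≈ 0.590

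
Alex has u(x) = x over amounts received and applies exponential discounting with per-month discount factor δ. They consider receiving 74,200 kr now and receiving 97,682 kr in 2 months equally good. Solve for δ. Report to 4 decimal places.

Equating discounted utilities: u(74200) = δ^2·u(97682) ⇒ δ^2 = u(74200)/u(97682).
With u(x) = x: δ^2 = 74200/97682 = 0.75961.
Hence δ = (0.75961)^(1/2) = 0.871555.

δ ≈ 0.8716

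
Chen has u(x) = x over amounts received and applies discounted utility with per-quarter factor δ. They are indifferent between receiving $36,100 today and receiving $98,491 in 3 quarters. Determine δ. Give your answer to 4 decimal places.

δ ≈ 0.7157

Equating discounted utilities: u(36100) = δ^3·u(98491) ⇒ δ^3 = u(36100)/u(98491).
With u(x) = x: δ^3 = 36100/98491 = 0.36653.
Hence δ = (0.36653)^(1/3) = 0.715655.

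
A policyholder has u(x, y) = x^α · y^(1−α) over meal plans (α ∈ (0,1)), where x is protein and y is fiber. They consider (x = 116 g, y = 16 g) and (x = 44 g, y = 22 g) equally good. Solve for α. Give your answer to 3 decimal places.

α ≈ 0.247

Set the two utilities equal: 116^α·16^(1−α) = 44^α·22^(1−α).
Taking logs: α·ln 116 + (1−α)·ln 16 = α·ln 44 + (1−α)·ln 22, i.e. α·0.969401 = (1−α)·0.318454.
With A = 0.969401 and B = 0.318454: α·A = (1−α)·B, so α = B/(A+B) = 0.318454/1.287855 ≈ 0.247.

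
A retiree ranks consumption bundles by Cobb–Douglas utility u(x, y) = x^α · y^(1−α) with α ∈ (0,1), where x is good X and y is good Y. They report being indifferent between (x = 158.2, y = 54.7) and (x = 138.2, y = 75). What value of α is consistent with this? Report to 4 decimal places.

Set the two utilities equal: 158.2^α·54.7^(1−α) = 138.2^α·75^(1−α).
Taking logs: α·ln 158.2 + (1−α)·ln 54.7 = α·ln 138.2 + (1−α)·ln 75, i.e. α·0.1351581 = (1−α)·0.3156244.
Thus α·(0.4507825) = 0.3156244, so α = 0.3156244/0.4507825 ≈ 0.7002.

α ≈ 0.7002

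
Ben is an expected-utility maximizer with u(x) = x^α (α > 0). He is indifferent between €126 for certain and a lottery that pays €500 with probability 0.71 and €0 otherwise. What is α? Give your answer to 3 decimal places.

α ≈ 0.248

EU(lottery) = 0.71·500^α + 0.29·0 = 0.71·500^α.
Equating: 126^α = 0.71·500^α, i.e. 0.2520^α = 0.71.
α = ln(0.71) / ln(126/500) = -0.342490/-1.378326 ≈ 0.248.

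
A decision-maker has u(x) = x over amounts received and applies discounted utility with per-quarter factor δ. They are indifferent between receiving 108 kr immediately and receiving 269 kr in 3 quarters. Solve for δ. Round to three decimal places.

δ ≈ 0.738

The payoff in 3 quarters is discounted by δ^3, so u(108) = δ^3·u(269) and δ^3 = u(108)/u(269).
With u(x) = x: δ^3 = 108/269 = 0.40149.
Taking the cube root: δ = 0.40149^(1/3) ≈ 0.738.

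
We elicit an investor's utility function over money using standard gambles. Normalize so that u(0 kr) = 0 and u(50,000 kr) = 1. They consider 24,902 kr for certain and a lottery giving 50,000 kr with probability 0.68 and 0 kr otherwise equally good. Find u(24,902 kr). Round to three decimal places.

By the standard-gamble method, u(24,902 kr) is just the indifference probability on the best outcome: 0.68.

0.680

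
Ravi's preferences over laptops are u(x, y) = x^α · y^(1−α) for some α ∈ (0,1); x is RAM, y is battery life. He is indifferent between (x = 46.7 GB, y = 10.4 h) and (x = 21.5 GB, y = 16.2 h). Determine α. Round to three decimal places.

α ≈ 0.364

The Cobb–Douglas utilities coincide, so 46.7^α·10.4^(1−α) = 21.5^α·16.2^(1−α).
(46.7/21.5)^α = (16.2/10.4)^(1−α); take logs: α·ln(46.7/21.5) = (1−α)·ln(16.2/10.4), i.e. α·0.775691 = (1−α)·0.443205.
With A = 0.775691 and B = 0.443205: α·A = (1−α)·B, so α = B/(A+B) = 0.443205/1.218896 ≈ 0.364.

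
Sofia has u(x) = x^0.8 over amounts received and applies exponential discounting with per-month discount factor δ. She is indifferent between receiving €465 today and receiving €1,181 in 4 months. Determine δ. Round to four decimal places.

δ ≈ 0.8299

The payoff in 4 months is discounted by δ^4, so u(465) = δ^4·u(1181) and δ^4 = u(465)/u(1181).
With u(x) = x^0.8: δ^4 = 465^0.8/1181^0.8 = (465/1181)^0.8 = 0.47442.
Hence δ = (0.47442)^(1/4) = 0.829928.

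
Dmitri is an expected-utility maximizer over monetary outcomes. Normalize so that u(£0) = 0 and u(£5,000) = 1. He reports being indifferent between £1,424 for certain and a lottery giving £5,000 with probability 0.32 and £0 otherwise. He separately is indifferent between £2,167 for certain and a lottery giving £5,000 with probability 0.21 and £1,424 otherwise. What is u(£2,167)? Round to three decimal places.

0.463

From the first indifference, u(£1,424) = 0.32·u(£5,000) + 0.68·u(£0) = 0.32·1 + 0.68·0 = 0.32.
Then u(£2,167) = 0.21·u(£5,000) + 0.79·u(£1,424) = 0.21·1.00 + 0.79·0.32 = 0.4628.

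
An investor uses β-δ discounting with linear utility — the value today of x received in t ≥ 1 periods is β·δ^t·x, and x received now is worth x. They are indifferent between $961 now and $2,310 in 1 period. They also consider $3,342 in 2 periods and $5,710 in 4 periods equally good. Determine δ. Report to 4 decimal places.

δ ≈ 0.7650

Both payoffs in the second observation are in the future, so β drops out: δ^2·3342 = δ^4·5710 ⇒ δ^2 = 3342/5710 = 0.58529, so δ = 0.76504.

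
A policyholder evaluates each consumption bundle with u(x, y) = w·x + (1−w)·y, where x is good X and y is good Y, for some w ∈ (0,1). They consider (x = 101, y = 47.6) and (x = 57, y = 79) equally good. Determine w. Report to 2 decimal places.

Indifference: w·101 + (1−w)·47.6 = w·57 + (1−w)·79.
Rearranging, 44·w − 31.4·(1−w) = 0.
Hence w = 31.4/(44+31.4) = 31.4/75.4 = 0.42.

w = 0.42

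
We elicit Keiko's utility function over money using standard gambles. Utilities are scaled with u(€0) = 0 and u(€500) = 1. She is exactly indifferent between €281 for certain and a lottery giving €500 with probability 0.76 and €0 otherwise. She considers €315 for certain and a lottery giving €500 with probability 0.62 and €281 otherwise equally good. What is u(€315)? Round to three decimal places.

The first gamble pins u(€281): it must equal 0.76·1 + 0.24·0 = 0.76.
Then u(€315) = 0.62·u(€500) + 0.38·u(€281) = 0.62·1.00 + 0.38·0.76 = 0.9088.

0.909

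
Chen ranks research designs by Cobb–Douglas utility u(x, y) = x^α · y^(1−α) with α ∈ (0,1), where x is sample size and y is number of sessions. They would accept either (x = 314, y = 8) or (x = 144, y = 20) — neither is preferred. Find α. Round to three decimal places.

The Cobb–Douglas utilities coincide, so 314^α·8^(1−α) = 144^α·20^(1−α).
(314/144)^α = (20/8)^(1−α); take logs: α·ln(314/144) = (1−α)·ln(20/8), i.e. α·0.779580 = (1−α)·0.916291.
With A = 0.779580 and B = 0.916291: α·A = (1−α)·B, so α = B/(A+B) = 0.916291/1.695871 ≈ 0.540.

α ≈ 0.540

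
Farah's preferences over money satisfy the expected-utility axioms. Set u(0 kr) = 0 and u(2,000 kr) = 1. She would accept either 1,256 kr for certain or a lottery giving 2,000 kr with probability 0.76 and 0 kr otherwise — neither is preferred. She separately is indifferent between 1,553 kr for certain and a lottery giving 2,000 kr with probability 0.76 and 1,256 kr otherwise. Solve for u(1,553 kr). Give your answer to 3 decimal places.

From the first indifference, u(1,256 kr) = 0.76·u(2,000 kr) + 0.24·u(0 kr) = 0.76·1 + 0.24·0 = 0.76.
The second indifference gives u(1,553 kr) = 0.76·u(2,000 kr) + 0.24·u(1,256 kr) = 0.76·1.00 + 0.24·0.76 = 0.9424.

0.942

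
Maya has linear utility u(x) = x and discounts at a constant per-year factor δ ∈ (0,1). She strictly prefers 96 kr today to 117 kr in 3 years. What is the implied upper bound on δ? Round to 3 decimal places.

δ < 0.936

Comparing present values: 96 > δ^3·117.
So δ^3 < 96/117 = 0.82051; taking the cube root of both positive sides preserves the inequality.
δ < (96/117)^(1/3) ≈ 0.936.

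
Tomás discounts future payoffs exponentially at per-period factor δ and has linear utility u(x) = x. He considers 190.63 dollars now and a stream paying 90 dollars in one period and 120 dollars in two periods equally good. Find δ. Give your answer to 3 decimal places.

The stream is worth 90δ + 120δ² today, so 90δ + 120δ² = 190.63.
So 120δ² + 90δ − 190.63 = 0.
By the quadratic formula (taking the positive root), δ = (−90 + √99602.40) / 240 ≈ 0.940.

δ ≈ 0.940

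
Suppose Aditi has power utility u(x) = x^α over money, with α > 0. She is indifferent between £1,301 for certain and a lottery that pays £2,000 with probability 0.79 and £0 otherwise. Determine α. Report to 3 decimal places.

α ≈ 0.548

Since u(0) = 0, the lottery's EU is 0.79·2000^α.
Setting u(1301) equal to that: 1301^α = 0.79·2000^α ⇒ (1301/2000)^α = 0.79.
Take logs: α = ln 0.79 / ln(1301/2000) ≈ 0.54817.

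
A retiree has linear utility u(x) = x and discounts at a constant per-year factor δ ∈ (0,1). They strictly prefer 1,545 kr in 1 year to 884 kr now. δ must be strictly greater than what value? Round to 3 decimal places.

The preference means 884 < δ·1545.
So δ > 884/1545 = 0.57217.

δ > 0.572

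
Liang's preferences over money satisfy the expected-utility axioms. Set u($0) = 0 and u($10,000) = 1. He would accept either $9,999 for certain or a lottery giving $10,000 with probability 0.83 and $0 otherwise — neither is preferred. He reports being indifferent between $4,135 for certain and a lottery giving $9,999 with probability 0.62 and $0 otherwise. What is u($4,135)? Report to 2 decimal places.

First, u($9,999) = 0.83·u($10,000) + 0.17·u($0) = 0.83.
Then u($4,135) = 0.62·u($9,999) + 0.38·u($0) = 0.62·0.83 + 0.38·0.00 = 0.5146.

0.51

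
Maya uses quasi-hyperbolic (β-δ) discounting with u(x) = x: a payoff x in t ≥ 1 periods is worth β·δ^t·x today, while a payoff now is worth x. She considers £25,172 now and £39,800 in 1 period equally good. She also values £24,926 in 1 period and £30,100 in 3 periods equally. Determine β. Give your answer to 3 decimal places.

β ≈ 0.695

The second indifference involves only future payoffs, so β cancels: β·δ^1·24926 = β·δ^3·30100, giving δ^2 = 24926/30100 = 0.82811, so δ = 0.91000.
The first indifference: 25172 = β·δ·39800, so β = 25172/(δ·39800) = 25172/(0.91000·39800) ≈ 0.695.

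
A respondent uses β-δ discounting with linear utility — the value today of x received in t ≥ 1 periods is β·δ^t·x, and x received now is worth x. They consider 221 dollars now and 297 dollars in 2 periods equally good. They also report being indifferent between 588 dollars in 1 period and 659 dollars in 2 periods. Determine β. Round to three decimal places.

β ≈ 0.935

From the later pair, β·δ^1·588 = β·δ^2·659; dividing through, δ = 588/659 = 0.89226.
Now use the now-vs-future pair: 221 = β·δ^2·297 gives β = 221/(0.79613·297) ≈ 0.935.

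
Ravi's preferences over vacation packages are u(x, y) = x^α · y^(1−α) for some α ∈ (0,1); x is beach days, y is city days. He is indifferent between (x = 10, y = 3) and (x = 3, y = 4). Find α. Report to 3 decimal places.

Set the two utilities equal: 10^α·3^(1−α) = 3^α·4^(1−α).
Rearrange to (10/3)^α = (4/3)^(1−α) and take logs: α·1.203973 = (1−α)·0.287682.
Thus α·(1.491655) = 0.287682, so α = 0.287682/1.491655 ≈ 0.193.

α ≈ 0.193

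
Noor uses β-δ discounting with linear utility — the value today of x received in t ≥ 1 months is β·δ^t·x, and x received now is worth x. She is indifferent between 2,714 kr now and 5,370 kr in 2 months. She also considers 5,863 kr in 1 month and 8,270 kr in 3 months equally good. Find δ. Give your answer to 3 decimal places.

δ ≈ 0.842

The second indifference involves only future payoffs, so β cancels: β·δ^1·5863 = β·δ^3·8270, giving δ^2 = 5863/8270 = 0.70895, so δ = 0.84199.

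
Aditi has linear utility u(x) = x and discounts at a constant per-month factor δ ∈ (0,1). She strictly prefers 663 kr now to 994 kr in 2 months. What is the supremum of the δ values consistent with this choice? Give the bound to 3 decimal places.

Under u(x) = x this choice says 663 > δ^2·994.
Dividing by 994: δ^2 < 0.66700. Both sides are positive, so the square root keeps the direction.
δ < 0.66700^(1/2) = 0.817.

δ < 0.817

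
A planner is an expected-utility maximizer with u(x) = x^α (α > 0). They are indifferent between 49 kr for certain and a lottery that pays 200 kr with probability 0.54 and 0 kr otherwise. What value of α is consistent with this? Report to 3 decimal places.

EU(lottery) = 0.54·200^α + 0.46·0 = 0.54·200^α.
Equating: 49^α = 0.54·200^α, i.e. 0.2450^α = 0.54.
α = ln(0.54) / ln(49/200) = -0.616186/-1.406497 ≈ 0.438.

α ≈ 0.438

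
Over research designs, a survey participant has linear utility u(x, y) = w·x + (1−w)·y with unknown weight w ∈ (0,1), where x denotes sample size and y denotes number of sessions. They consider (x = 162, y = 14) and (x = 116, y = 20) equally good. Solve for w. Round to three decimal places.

Equating utilities: w·162 + (1−w)·14 = w·116 + (1−w)·20.
w·(162−116) = (1−w)·(20−14), i.e. w·46 = (1−w)·6.
So w/(1−w) = 6/46 = 0.1304, giving w = 6/(46+6) = 0.115.

w = 0.115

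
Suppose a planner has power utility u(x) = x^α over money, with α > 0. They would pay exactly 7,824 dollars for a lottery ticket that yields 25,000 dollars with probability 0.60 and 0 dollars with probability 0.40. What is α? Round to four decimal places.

The lottery's expected utility is 0.60·u(25000) + 0.40·u(0) = 0.60·25000^α (since u(0) = 0 for α > 0).
Setting u(7824) equal to that: 7824^α = 0.60·25000^α ⇒ (7824/25000)^α = 0.60.
Take logs: α = ln 0.60 / ln(7824/25000) ≈ 0.439730.

α ≈ 0.4397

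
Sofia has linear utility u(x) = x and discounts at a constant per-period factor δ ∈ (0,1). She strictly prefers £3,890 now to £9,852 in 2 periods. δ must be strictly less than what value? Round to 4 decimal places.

The preference means 3890 > δ^2·9852.
Hence δ^2 < 3890/9852 = 0.39484, and x ↦ x^(1/2) is increasing on (0,∞).
δ < (3890/9852)^(1/2) ≈ 0.6284.

δ < 0.6284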